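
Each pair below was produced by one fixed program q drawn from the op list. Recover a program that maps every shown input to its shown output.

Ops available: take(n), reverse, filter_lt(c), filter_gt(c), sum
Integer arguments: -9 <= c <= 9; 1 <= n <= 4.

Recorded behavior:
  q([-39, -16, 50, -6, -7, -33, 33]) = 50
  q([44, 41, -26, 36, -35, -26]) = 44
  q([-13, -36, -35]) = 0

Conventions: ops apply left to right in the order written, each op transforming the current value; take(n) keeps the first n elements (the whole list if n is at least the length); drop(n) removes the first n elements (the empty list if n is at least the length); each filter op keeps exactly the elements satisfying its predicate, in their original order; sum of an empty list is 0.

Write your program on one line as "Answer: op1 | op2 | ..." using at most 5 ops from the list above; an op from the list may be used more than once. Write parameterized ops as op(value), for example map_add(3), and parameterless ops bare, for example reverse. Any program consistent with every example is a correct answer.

filter_gt(-9) | filter_gt(-2) | take(1) | sum

Check, running the answer program on each example:
  [-39, -16, 50, -6, -7, -33, 33] -> [50, -6, -7, 33] -> [50, 33] -> [50] -> 50
  [44, 41, -26, 36, -35, -26] -> [44, 41, 36] -> [44, 41, 36] -> [44] -> 44
  [-13, -36, -35] -> [] -> [] -> [] -> 0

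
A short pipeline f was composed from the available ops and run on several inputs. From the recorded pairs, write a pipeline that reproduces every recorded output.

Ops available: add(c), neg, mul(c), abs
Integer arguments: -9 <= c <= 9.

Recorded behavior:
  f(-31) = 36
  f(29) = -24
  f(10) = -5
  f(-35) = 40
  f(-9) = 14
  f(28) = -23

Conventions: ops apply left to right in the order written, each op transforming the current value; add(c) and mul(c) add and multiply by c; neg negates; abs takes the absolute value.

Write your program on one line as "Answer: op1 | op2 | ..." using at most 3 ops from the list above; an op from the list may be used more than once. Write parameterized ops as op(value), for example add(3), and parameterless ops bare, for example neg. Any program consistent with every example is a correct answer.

add(-3) | add(-2) | neg

Check, running the answer program on each example:
  -31 -> -34 -> -36 -> 36
  29 -> 26 -> 24 -> -24
  10 -> 7 -> 5 -> -5
  -35 -> -38 -> -40 -> 40
  -9 -> -12 -> -14 -> 14
  28 -> 25 -> 23 -> -23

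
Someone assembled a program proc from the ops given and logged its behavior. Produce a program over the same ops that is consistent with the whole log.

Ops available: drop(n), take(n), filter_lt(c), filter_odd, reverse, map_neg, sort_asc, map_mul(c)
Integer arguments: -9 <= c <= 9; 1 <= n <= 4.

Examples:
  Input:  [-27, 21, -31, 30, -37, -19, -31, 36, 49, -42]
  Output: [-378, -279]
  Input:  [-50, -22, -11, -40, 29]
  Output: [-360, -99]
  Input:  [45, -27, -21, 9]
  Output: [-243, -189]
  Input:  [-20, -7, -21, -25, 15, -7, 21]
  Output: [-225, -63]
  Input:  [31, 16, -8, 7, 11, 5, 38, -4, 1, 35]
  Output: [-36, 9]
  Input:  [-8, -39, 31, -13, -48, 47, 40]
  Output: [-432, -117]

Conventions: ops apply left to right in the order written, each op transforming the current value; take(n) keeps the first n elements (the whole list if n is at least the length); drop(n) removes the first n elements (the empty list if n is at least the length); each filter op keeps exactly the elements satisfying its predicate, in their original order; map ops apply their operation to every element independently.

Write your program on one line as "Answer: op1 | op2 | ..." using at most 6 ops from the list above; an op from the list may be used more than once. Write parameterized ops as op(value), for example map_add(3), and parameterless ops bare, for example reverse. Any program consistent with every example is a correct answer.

filter_lt(6) | reverse | take(3) | take(2) | sort_asc | map_mul(9)

Check, running the answer program on each example:
  [-27, 21, -31, 30, -37, -19, -31, 36, 49, -42] -> [-27, -31, -37, -19, -31, -42] -> [-42, -31, -19, -37, -31, -27] -> [-42, -31, -19] -> [-42, -31] -> [-42, -31] -> [-378, -279]
  [-50, -22, -11, -40, 29] -> [-50, -22, -11, -40] -> [-40, -11, -22, -50] -> [-40, -11, -22] -> [-40, -11] -> [-40, -11] -> [-360, -99]
  [45, -27, -21, 9] -> [-27, -21] -> [-21, -27] -> [-21, -27] -> [-21, -27] -> [-27, -21] -> [-243, -189]
  [-20, -7, -21, -25, 15, -7, 21] -> [-20, -7, -21, -25, -7] -> [-7, -25, -21, -7, -20] -> [-7, -25, -21] -> [-7, -25] -> [-25, -7] -> [-225, -63]
  [31, 16, -8, 7, 11, 5, 38, -4, 1, 35] -> [-8, 5, -4, 1] -> [1, -4, 5, -8] -> [1, -4, 5] -> [1, -4] -> [-4, 1] -> [-36, 9]
  [-8, -39, 31, -13, -48, 47, 40] -> [-8, -39, -13, -48] -> [-48, -13, -39, -8] -> [-48, -13, -39] -> [-48, -13] -> [-48, -13] -> [-432, -117]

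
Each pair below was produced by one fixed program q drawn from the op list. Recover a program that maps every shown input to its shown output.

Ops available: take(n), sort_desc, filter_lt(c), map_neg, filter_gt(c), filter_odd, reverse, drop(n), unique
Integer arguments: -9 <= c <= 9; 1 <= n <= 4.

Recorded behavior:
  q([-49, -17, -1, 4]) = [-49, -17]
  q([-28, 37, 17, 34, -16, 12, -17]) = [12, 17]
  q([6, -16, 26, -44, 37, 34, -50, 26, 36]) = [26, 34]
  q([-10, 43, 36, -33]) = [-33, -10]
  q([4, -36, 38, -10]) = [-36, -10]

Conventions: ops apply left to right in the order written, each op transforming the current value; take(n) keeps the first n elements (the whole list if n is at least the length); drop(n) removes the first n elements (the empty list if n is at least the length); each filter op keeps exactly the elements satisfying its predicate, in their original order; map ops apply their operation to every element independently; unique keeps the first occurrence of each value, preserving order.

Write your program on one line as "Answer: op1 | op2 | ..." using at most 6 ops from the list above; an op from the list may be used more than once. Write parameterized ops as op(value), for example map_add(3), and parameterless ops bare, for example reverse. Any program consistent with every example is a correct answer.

sort_desc | unique | drop(2) | take(2) | reverse

Check, running the answer program on each example:
  [-49, -17, -1, 4] -> [4, -1, -17, -49] -> [4, -1, -17, -49] -> [-17, -49] -> [-17, -49] -> [-49, -17]
  [-28, 37, 17, 34, -16, 12, -17] -> [37, 34, 17, 12, -16, -17, -28] -> [37, 34, 17, 12, -16, -17, -28] -> [17, 12, -16, -17, -28] -> [17, 12] -> [12, 17]
  [6, -16, 26, -44, 37, 34, -50, 26, 36] -> [37, 36, 34, 26, 26, 6, -16, -44, -50] -> [37, 36, 34, 26, 6, -16, -44, -50] -> [34, 26, 6, -16, -44, -50] -> [34, 26] -> [26, 34]
  [-10, 43, 36, -33] -> [43, 36, -10, -33] -> [43, 36, -10, -33] -> [-10, -33] -> [-10, -33] -> [-33, -10]
  [4, -36, 38, -10] -> [38, 4, -10, -36] -> [38, 4, -10, -36] -> [-10, -36] -> [-10, -36] -> [-36, -10]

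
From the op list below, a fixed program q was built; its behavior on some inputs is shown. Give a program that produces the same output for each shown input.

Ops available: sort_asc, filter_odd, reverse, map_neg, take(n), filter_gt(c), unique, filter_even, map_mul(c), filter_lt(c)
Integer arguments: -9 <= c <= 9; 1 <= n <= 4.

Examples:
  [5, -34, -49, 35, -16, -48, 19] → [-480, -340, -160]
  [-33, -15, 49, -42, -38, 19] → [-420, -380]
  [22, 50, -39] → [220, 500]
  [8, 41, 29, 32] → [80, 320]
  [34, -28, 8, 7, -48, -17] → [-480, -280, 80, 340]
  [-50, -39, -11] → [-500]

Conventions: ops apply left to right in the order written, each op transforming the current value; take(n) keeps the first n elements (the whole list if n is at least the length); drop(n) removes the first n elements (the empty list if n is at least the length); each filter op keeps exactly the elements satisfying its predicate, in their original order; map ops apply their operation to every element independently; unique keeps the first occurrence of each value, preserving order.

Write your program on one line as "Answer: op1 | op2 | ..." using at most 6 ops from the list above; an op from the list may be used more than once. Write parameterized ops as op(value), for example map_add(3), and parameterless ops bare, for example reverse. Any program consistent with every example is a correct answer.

filter_even | sort_asc | map_neg | map_mul(-5) | map_mul(2)

Check, running the answer program on each example:
  [5, -34, -49, 35, -16, -48, 19] -> [-34, -16, -48] -> [-48, -34, -16] -> [48, 34, 16] -> [-240, -170, -80] -> [-480, -340, -160]
  [-33, -15, 49, -42, -38, 19] -> [-42, -38] -> [-42, -38] -> [42, 38] -> [-210, -190] -> [-420, -380]
  [22, 50, -39] -> [22, 50] -> [22, 50] -> [-22, -50] -> [110, 250] -> [220, 500]
  [8, 41, 29, 32] -> [8, 32] -> [8, 32] -> [-8, -32] -> [40, 160] -> [80, 320]
  [34, -28, 8, 7, -48, -17] -> [34, -28, 8, -48] -> [-48, -28, 8, 34] -> [48, 28, -8, -34] -> [-240, -140, 40, 170] -> [-480, -280, 80, 340]
  [-50, -39, -11] -> [-50] -> [-50] -> [50] -> [-250] -> [-500]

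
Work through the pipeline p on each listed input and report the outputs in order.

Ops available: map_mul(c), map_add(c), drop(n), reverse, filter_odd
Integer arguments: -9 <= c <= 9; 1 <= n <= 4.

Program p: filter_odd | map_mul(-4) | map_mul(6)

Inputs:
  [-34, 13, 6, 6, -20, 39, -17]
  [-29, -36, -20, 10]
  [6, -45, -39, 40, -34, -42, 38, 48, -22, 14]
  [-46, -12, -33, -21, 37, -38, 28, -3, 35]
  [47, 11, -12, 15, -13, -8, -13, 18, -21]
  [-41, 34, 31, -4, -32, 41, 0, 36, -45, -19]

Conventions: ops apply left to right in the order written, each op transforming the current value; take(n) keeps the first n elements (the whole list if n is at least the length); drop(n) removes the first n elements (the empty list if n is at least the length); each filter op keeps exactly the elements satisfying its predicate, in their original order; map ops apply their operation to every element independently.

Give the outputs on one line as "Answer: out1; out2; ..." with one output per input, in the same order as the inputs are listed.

[-312, -936, 408]; [696]; [1080, 936]; [792, 504, -888, 72, -840]; [-1128, -264, -360, 312, 312, 504]; [984, -744, -984, 1080, 456]

Execution, op by op:
  [-34, 13, 6, 6, -20, 39, -17] -> [13, 39, -17] -> [-52, -156, 68] -> [-312, -936, 408]
  [-29, -36, -20, 10] -> [-29] -> [116] -> [696]
  [6, -45, -39, 40, -34, -42, 38, 48, -22, 14] -> [-45, -39] -> [180, 156] -> [1080, 936]
  [-46, -12, -33, -21, 37, -38, 28, -3, 35] -> [-33, -21, 37, -3, 35] -> [132, 84, -148, 12, -140] -> [792, 504, -888, 72, -840]
  [47, 11, -12, 15, -13, -8, -13, 18, -21] -> [47, 11, 15, -13, -13, -21] -> [-188, -44, -60, 52, 52, 84] -> [-1128, -264, -360, 312, 312, 504]
  [-41, 34, 31, -4, -32, 41, 0, 36, -45, -19] -> [-41, 31, 41, -45, -19] -> [164, -124, -164, 180, 76] -> [984, -744, -984, 1080, 456]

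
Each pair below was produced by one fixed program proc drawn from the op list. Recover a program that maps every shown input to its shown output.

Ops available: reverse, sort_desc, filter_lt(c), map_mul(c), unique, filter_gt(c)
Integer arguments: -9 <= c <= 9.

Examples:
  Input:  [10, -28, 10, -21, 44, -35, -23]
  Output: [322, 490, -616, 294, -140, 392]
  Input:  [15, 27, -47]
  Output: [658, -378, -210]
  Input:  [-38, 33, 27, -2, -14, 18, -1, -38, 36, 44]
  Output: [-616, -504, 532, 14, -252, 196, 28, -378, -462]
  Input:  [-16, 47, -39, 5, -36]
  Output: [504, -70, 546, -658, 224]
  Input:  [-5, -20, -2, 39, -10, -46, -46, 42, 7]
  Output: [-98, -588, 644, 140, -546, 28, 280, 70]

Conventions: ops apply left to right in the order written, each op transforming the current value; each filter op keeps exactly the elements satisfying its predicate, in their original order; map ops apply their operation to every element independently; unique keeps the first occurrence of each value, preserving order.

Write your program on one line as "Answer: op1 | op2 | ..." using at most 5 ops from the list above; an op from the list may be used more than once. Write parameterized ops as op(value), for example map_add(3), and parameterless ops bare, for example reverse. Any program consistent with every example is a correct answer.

reverse | unique | map_mul(-7) | map_mul(2)

Check, running the answer program on each example:
  [10, -28, 10, -21, 44, -35, -23] -> [-23, -35, 44, -21, 10, -28, 10] -> [-23, -35, 44, -21, 10, -28] -> [161, 245, -308, 147, -70, 196] -> [322, 490, -616, 294, -140, 392]
  [15, 27, -47] -> [-47, 27, 15] -> [-47, 27, 15] -> [329, -189, -105] -> [658, -378, -210]
  [-38, 33, 27, -2, -14, 18, -1, -38, 36, 44] -> [44, 36, -38, -1, 18, -14, -2, 27, 33, -38] -> [44, 36, -38, -1, 18, -14, -2, 27, 33] -> [-308, -252, 266, 7, -126, 98, 14, -189, -231] -> [-616, -504, 532, 14, -252, 196, 28, -378, -462]
  [-16, 47, -39, 5, -36] -> [-36, 5, -39, 47, -16] -> [-36, 5, -39, 47, -16] -> [252, -35, 273, -329, 112] -> [504, -70, 546, -658, 224]
  [-5, -20, -2, 39, -10, -46, -46, 42, 7] -> [7, 42, -46, -46, -10, 39, -2, -20, -5] -> [7, 42, -46, -10, 39, -2, -20, -5] -> [-49, -294, 322, 70, -273, 14, 140, 35] -> [-98, -588, 644, 140, -546, 28, 280, 70]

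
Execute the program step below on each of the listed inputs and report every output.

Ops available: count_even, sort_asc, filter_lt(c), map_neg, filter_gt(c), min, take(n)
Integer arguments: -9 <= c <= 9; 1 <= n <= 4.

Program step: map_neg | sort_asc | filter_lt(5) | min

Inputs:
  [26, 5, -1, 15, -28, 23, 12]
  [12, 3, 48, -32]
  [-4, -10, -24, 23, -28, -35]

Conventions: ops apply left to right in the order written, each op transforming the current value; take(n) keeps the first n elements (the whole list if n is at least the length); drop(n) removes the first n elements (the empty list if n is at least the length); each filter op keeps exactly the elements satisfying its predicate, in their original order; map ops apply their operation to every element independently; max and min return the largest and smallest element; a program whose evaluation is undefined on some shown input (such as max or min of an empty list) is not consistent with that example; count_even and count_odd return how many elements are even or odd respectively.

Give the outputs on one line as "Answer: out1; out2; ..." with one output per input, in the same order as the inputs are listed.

-26; -48; -23

Execution, op by op:
  [26, 5, -1, 15, -28, 23, 12] -> [-26, -5, 1, -15, 28, -23, -12] -> [-26, -23, -15, -12, -5, 1, 28] -> [-26, -23, -15, -12, -5, 1] -> -26
  [12, 3, 48, -32] -> [-12, -3, -48, 32] -> [-48, -12, -3, 32] -> [-48, -12, -3] -> -48
  [-4, -10, -24, 23, -28, -35] -> [4, 10, 24, -23, 28, 35] -> [-23, 4, 10, 24, 28, 35] -> [-23, 4] -> -23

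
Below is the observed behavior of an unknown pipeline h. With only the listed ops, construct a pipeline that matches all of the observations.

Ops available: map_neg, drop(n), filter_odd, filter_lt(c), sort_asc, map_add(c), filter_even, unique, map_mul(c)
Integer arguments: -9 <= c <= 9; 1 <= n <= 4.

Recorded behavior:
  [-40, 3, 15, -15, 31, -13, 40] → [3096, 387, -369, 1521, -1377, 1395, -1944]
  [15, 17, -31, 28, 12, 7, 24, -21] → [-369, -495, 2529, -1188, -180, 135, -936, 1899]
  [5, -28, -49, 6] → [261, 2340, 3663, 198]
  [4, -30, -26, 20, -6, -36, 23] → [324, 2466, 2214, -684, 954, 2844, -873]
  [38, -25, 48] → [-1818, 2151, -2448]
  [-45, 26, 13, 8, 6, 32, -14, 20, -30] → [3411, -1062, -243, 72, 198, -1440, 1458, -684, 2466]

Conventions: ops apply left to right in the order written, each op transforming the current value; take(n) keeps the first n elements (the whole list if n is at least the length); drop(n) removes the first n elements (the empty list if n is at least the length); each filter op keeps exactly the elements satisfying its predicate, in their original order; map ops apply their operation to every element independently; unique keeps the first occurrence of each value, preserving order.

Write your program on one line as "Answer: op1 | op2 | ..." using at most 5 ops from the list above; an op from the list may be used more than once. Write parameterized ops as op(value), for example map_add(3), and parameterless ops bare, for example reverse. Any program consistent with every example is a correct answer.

map_neg | map_add(9) | map_mul(-9) | map_mul(-7) | map_add(9)

Check, running the answer program on each example:
  [-40, 3, 15, -15, 31, -13, 40] -> [40, -3, -15, 15, -31, 13, -40] -> [49, 6, -6, 24, -22, 22, -31] -> [-441, -54, 54, -216, 198, -198, 279] -> [3087, 378, -378, 1512, -1386, 1386, -1953] -> [3096, 387, -369, 1521, -1377, 1395, -1944]
  [15, 17, -31, 28, 12, 7, 24, -21] -> [-15, -17, 31, -28, -12, -7, -24, 21] -> [-6, -8, 40, -19, -3, 2, -15, 30] -> [54, 72, -360, 171, 27, -18, 135, -270] -> [-378, -504, 2520, -1197, -189, 126, -945, 1890] -> [-369, -495, 2529, -1188, -180, 135, -936, 1899]
  [5, -28, -49, 6] -> [-5, 28, 49, -6] -> [4, 37, 58, 3] -> [-36, -333, -522, -27] -> [252, 2331, 3654, 189] -> [261, 2340, 3663, 198]
  [4, -30, -26, 20, -6, -36, 23] -> [-4, 30, 26, -20, 6, 36, -23] -> [5, 39, 35, -11, 15, 45, -14] -> [-45, -351, -315, 99, -135, -405, 126] -> [315, 2457, 2205, -693, 945, 2835, -882] -> [324, 2466, 2214, -684, 954, 2844, -873]
  [38, -25, 48] -> [-38, 25, -48] -> [-29, 34, -39] -> [261, -306, 351] -> [-1827, 2142, -2457] -> [-1818, 2151, -2448]
  [-45, 26, 13, 8, 6, 32, -14, 20, -30] -> [45, -26, -13, -8, -6, -32, 14, -20, 30] -> [54, -17, -4, 1, 3, -23, 23, -11, 39] -> [-486, 153, 36, -9, -27, 207, -207, 99, -351] -> [3402, -1071, -252, 63, 189, -1449, 1449, -693, 2457] -> [3411, -1062, -243, 72, 198, -1440, 1458, -684, 2466]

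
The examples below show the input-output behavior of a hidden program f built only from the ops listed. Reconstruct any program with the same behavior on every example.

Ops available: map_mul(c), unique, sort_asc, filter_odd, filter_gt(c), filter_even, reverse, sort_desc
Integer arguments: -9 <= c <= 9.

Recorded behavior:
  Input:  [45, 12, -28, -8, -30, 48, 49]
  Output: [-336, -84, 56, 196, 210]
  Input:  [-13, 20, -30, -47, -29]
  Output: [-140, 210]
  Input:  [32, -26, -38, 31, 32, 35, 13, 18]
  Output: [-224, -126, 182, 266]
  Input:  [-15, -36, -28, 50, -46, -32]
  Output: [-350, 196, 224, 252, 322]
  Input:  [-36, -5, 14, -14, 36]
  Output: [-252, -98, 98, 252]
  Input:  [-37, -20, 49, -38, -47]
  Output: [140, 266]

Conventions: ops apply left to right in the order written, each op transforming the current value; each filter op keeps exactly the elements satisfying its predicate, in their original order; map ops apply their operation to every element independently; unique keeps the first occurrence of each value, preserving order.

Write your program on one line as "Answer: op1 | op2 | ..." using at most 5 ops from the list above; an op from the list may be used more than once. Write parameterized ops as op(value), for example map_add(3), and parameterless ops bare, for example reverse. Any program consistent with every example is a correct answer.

sort_asc | map_mul(-7) | filter_even | sort_asc | unique

Check, running the answer program on each example:
  [45, 12, -28, -8, -30, 48, 49] -> [-30, -28, -8, 12, 45, 48, 49] -> [210, 196, 56, -84, -315, -336, -343] -> [210, 196, 56, -84, -336] -> [-336, -84, 56, 196, 210] -> [-336, -84, 56, 196, 210]
  [-13, 20, -30, -47, -29] -> [-47, -30, -29, -13, 20] -> [329, 210, 203, 91, -140] -> [210, -140] -> [-140, 210] -> [-140, 210]
  [32, -26, -38, 31, 32, 35, 13, 18] -> [-38, -26, 13, 18, 31, 32, 32, 35] -> [266, 182, -91, -126, -217, -224, -224, -245] -> [266, 182, -126, -224, -224] -> [-224, -224, -126, 182, 266] -> [-224, -126, 182, 266]
  [-15, -36, -28, 50, -46, -32] -> [-46, -36, -32, -28, -15, 50] -> [322, 252, 224, 196, 105, -350] -> [322, 252, 224, 196, -350] -> [-350, 196, 224, 252, 322] -> [-350, 196, 224, 252, 322]
  [-36, -5, 14, -14, 36] -> [-36, -14, -5, 14, 36] -> [252, 98, 35, -98, -252] -> [252, 98, -98, -252] -> [-252, -98, 98, 252] -> [-252, -98, 98, 252]
  [-37, -20, 49, -38, -47] -> [-47, -38, -37, -20, 49] -> [329, 266, 259, 140, -343] -> [266, 140] -> [140, 266] -> [140, 266]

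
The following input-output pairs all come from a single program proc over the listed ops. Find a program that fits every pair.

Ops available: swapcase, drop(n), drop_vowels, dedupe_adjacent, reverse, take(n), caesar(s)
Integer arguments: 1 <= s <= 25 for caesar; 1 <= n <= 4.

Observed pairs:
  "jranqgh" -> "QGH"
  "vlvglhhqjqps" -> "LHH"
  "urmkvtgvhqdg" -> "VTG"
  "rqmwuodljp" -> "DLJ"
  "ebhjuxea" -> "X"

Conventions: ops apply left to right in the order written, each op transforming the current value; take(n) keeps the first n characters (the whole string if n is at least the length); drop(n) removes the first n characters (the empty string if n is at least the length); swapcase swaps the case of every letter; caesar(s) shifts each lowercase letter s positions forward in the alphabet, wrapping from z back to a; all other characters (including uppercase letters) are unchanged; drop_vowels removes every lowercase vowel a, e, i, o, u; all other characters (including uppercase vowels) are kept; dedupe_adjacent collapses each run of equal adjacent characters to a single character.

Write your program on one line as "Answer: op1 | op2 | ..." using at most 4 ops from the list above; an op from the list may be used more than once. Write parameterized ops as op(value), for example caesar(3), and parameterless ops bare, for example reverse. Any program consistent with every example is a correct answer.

drop(4) | drop_vowels | take(3) | swapcase

Check, running the answer program on each example:
  "jranqgh" -> "qgh" -> "qgh" -> "qgh" -> "QGH"
  "vlvglhhqjqps" -> "lhhqjqps" -> "lhhqjqps" -> "lhh" -> "LHH"
  "urmkvtgvhqdg" -> "vtgvhqdg" -> "vtgvhqdg" -> "vtg" -> "VTG"
  "rqmwuodljp" -> "uodljp" -> "dljp" -> "dlj" -> "DLJ"
  "ebhjuxea" -> "uxea" -> "x" -> "x" -> "X"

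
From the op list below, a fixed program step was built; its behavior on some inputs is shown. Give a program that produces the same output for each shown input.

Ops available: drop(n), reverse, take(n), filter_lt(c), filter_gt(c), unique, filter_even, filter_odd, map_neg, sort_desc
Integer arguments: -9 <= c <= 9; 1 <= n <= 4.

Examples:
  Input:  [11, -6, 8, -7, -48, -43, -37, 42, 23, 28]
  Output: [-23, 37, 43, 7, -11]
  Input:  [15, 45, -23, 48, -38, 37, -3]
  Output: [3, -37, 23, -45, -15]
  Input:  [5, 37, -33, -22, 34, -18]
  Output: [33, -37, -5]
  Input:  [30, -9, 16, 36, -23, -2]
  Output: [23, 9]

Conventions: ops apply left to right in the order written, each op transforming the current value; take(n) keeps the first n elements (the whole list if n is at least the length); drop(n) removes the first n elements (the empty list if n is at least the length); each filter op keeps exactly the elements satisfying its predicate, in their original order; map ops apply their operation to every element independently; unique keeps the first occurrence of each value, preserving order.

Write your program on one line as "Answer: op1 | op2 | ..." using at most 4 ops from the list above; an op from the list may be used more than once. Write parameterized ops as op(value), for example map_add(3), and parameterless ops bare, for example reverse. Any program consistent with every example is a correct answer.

filter_odd | map_neg | reverse

Check, running the answer program on each example:
  [11, -6, 8, -7, -48, -43, -37, 42, 23, 28] -> [11, -7, -43, -37, 23] -> [-11, 7, 43, 37, -23] -> [-23, 37, 43, 7, -11]
  [15, 45, -23, 48, -38, 37, -3] -> [15, 45, -23, 37, -3] -> [-15, -45, 23, -37, 3] -> [3, -37, 23, -45, -15]
  [5, 37, -33, -22, 34, -18] -> [5, 37, -33] -> [-5, -37, 33] -> [33, -37, -5]
  [30, -9, 16, 36, -23, -2] -> [-9, -23] -> [9, 23] -> [23, 9]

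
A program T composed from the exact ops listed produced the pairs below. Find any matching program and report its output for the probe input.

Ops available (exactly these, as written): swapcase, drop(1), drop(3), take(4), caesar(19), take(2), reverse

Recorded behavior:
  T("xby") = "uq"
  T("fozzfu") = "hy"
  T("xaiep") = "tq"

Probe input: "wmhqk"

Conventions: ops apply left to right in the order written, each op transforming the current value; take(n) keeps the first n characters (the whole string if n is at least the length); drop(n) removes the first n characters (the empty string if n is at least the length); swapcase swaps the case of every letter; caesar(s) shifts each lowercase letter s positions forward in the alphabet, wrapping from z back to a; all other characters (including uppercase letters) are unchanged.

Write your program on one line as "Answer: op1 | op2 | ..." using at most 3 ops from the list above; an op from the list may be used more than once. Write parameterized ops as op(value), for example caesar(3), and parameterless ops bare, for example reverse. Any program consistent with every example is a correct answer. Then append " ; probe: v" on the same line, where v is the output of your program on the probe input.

caesar(19) | take(2) | reverse ; probe: "fp"

Check, running the answer program on each example:
  "xby" -> "qur" -> "qu" -> "uq"
  "fozzfu" -> "yhssyn" -> "yh" -> "hy"
  "xaiep" -> "qtbxi" -> "qt" -> "tq"
  probe: "wmhqk" -> "pfajd" -> "pf" -> "fp"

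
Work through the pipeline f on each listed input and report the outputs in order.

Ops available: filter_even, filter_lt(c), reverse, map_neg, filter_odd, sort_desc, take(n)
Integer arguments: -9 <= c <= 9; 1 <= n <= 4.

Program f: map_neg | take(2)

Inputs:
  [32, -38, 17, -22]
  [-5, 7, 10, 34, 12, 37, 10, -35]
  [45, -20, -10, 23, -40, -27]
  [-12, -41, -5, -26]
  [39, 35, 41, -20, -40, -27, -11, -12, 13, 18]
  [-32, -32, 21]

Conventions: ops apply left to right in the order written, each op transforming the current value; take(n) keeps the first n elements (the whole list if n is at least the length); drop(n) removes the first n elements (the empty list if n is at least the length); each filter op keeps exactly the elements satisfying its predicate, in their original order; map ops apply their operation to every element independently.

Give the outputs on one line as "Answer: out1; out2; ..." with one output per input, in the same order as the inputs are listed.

Execution, op by op:
  [32, -38, 17, -22] -> [-32, 38, -17, 22] -> [-32, 38]
  [-5, 7, 10, 34, 12, 37, 10, -35] -> [5, -7, -10, -34, -12, -37, -10, 35] -> [5, -7]
  [45, -20, -10, 23, -40, -27] -> [-45, 20, 10, -23, 40, 27] -> [-45, 20]
  [-12, -41, -5, -26] -> [12, 41, 5, 26] -> [12, 41]
  [39, 35, 41, -20, -40, -27, -11, -12, 13, 18] -> [-39, -35, -41, 20, 40, 27, 11, 12, -13, -18] -> [-39, -35]
  [-32, -32, 21] -> [32, 32, -21] -> [32, 32]

[-32, 38]; [5, -7]; [-45, 20]; [12, 41]; [-39, -35]; [32, 32]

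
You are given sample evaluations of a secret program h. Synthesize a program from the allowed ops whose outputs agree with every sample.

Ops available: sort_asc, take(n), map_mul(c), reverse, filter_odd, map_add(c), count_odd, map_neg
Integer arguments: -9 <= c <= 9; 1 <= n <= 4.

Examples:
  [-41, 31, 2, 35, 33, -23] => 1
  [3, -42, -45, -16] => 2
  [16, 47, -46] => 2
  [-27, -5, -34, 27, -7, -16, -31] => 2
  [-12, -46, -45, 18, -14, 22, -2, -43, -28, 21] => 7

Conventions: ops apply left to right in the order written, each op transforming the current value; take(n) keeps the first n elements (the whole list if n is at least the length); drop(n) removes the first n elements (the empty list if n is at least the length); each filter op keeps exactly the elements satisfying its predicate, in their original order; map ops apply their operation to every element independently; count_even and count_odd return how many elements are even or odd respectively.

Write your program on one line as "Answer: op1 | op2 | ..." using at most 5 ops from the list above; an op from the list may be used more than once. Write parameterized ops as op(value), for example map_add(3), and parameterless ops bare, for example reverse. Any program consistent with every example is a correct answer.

map_add(9) | filter_odd | map_mul(-3) | count_odd

Check, running the answer program on each example:
  [-41, 31, 2, 35, 33, -23] -> [-32, 40, 11, 44, 42, -14] -> [11] -> [-33] -> 1
  [3, -42, -45, -16] -> [12, -33, -36, -7] -> [-33, -7] -> [99, 21] -> 2
  [16, 47, -46] -> [25, 56, -37] -> [25, -37] -> [-75, 111] -> 2
  [-27, -5, -34, 27, -7, -16, -31] -> [-18, 4, -25, 36, 2, -7, -22] -> [-25, -7] -> [75, 21] -> 2
  [-12, -46, -45, 18, -14, 22, -2, -43, -28, 21] -> [-3, -37, -36, 27, -5, 31, 7, -34, -19, 30] -> [-3, -37, 27, -5, 31, 7, -19] -> [9, 111, -81, 15, -93, -21, 57] -> 7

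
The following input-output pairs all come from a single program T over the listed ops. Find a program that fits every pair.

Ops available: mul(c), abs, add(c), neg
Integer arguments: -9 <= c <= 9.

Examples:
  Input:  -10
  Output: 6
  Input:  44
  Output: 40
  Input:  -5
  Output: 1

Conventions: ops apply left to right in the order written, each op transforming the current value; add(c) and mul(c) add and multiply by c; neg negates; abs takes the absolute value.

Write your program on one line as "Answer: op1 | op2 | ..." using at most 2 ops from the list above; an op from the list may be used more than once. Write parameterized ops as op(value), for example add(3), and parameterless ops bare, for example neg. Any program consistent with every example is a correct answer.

abs | add(-4)

Check, running the answer program on each example:
  -10 -> 10 -> 6
  44 -> 44 -> 40
  -5 -> 5 -> 1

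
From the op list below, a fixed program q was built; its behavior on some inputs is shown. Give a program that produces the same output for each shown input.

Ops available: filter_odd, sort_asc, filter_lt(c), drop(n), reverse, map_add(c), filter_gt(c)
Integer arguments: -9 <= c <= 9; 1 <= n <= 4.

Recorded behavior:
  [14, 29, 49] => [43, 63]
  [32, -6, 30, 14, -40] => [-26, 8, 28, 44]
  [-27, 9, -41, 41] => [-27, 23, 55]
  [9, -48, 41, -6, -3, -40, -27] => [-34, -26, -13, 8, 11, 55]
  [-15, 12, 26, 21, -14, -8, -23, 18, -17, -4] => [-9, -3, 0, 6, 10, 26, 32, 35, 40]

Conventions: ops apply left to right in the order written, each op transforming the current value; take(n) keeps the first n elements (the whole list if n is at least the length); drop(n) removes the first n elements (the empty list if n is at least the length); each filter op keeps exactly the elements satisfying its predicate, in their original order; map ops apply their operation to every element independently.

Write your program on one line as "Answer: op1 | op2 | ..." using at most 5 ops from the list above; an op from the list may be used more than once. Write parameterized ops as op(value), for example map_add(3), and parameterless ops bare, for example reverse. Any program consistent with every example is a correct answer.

map_add(5) | drop(1) | map_add(9) | sort_asc

Check, running the answer program on each example:
  [14, 29, 49] -> [19, 34, 54] -> [34, 54] -> [43, 63] -> [43, 63]
  [32, -6, 30, 14, -40] -> [37, -1, 35, 19, -35] -> [-1, 35, 19, -35] -> [8, 44, 28, -26] -> [-26, 8, 28, 44]
  [-27, 9, -41, 41] -> [-22, 14, -36, 46] -> [14, -36, 46] -> [23, -27, 55] -> [-27, 23, 55]
  [9, -48, 41, -6, -3, -40, -27] -> [14, -43, 46, -1, 2, -35, -22] -> [-43, 46, -1, 2, -35, -22] -> [-34, 55, 8, 11, -26, -13] -> [-34, -26, -13, 8, 11, 55]
  [-15, 12, 26, 21, -14, -8, -23, 18, -17, -4] -> [-10, 17, 31, 26, -9, -3, -18, 23, -12, 1] -> [17, 31, 26, -9, -3, -18, 23, -12, 1] -> [26, 40, 35, 0, 6, -9, 32, -3, 10] -> [-9, -3, 0, 6, 10, 26, 32, 35, 40]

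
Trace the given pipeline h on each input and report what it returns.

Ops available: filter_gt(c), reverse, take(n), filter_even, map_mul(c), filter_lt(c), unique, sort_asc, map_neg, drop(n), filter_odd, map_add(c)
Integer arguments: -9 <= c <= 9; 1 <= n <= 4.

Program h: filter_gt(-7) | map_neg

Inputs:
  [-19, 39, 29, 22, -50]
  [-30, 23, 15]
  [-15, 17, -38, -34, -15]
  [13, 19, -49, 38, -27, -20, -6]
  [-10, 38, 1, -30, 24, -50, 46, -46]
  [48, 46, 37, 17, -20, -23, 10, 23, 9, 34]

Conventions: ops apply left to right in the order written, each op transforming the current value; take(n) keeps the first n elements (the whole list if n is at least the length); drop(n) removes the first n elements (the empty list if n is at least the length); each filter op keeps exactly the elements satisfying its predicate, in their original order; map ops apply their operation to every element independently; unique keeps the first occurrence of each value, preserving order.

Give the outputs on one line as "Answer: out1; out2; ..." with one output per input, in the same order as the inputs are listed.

Execution, op by op:
  [-19, 39, 29, 22, -50] -> [39, 29, 22] -> [-39, -29, -22]
  [-30, 23, 15] -> [23, 15] -> [-23, -15]
  [-15, 17, -38, -34, -15] -> [17] -> [-17]
  [13, 19, -49, 38, -27, -20, -6] -> [13, 19, 38, -6] -> [-13, -19, -38, 6]
  [-10, 38, 1, -30, 24, -50, 46, -46] -> [38, 1, 24, 46] -> [-38, -1, -24, -46]
  [48, 46, 37, 17, -20, -23, 10, 23, 9, 34] -> [48, 46, 37, 17, 10, 23, 9, 34] -> [-48, -46, -37, -17, -10, -23, -9, -34]

[-39, -29, -22]; [-23, -15]; [-17]; [-13, -19, -38, 6]; [-38, -1, -24, -46]; [-48, -46, -37, -17, -10, -23, -9, -34]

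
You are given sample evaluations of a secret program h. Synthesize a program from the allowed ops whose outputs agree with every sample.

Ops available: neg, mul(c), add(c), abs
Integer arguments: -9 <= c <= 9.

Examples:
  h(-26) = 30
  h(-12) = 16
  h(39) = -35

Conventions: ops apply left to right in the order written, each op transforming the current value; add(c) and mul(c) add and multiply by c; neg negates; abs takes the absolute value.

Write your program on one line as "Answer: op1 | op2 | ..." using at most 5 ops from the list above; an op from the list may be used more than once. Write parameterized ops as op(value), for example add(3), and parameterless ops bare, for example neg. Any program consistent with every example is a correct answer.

add(6) | add(-7) | neg | add(3)

Check, running the answer program on each example:
  -26 -> -20 -> -27 -> 27 -> 30
  -12 -> -6 -> -13 -> 13 -> 16
  39 -> 45 -> 38 -> -38 -> -35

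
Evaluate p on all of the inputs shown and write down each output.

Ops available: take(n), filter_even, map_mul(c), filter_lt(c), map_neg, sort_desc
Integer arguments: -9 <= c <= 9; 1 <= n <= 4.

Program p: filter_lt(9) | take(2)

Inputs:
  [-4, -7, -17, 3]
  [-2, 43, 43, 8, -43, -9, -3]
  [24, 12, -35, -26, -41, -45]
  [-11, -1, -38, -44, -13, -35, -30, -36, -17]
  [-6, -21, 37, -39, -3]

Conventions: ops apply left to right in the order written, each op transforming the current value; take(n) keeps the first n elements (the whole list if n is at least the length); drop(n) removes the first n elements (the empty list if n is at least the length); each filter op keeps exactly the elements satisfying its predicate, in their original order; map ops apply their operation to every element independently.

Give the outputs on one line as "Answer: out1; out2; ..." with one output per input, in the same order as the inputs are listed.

[-4, -7]; [-2, 8]; [-35, -26]; [-11, -1]; [-6, -21]

Execution, op by op:
  [-4, -7, -17, 3] -> [-4, -7, -17, 3] -> [-4, -7]
  [-2, 43, 43, 8, -43, -9, -3] -> [-2, 8, -43, -9, -3] -> [-2, 8]
  [24, 12, -35, -26, -41, -45] -> [-35, -26, -41, -45] -> [-35, -26]
  [-11, -1, -38, -44, -13, -35, -30, -36, -17] -> [-11, -1, -38, -44, -13, -35, -30, -36, -17] -> [-11, -1]
  [-6, -21, 37, -39, -3] -> [-6, -21, -39, -3] -> [-6, -21]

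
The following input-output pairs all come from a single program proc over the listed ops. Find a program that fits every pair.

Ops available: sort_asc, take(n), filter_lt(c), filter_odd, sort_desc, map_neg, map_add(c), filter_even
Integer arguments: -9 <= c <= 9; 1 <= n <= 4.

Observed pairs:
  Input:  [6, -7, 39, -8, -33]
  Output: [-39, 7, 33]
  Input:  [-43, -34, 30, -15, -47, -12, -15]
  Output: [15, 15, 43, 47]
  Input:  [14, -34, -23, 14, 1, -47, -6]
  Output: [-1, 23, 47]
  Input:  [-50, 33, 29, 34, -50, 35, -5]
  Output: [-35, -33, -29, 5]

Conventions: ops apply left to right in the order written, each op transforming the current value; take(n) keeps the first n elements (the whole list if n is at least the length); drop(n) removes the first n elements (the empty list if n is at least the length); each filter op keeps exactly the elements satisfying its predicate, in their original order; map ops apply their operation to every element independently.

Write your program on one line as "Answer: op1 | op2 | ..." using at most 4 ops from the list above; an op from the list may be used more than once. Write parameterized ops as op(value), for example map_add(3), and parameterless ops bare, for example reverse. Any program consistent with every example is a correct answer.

map_neg | filter_odd | sort_asc

Check, running the answer program on each example:
  [6, -7, 39, -8, -33] -> [-6, 7, -39, 8, 33] -> [7, -39, 33] -> [-39, 7, 33]
  [-43, -34, 30, -15, -47, -12, -15] -> [43, 34, -30, 15, 47, 12, 15] -> [43, 15, 47, 15] -> [15, 15, 43, 47]
  [14, -34, -23, 14, 1, -47, -6] -> [-14, 34, 23, -14, -1, 47, 6] -> [23, -1, 47] -> [-1, 23, 47]
  [-50, 33, 29, 34, -50, 35, -5] -> [50, -33, -29, -34, 50, -35, 5] -> [-33, -29, -35, 5] -> [-35, -33, -29, 5]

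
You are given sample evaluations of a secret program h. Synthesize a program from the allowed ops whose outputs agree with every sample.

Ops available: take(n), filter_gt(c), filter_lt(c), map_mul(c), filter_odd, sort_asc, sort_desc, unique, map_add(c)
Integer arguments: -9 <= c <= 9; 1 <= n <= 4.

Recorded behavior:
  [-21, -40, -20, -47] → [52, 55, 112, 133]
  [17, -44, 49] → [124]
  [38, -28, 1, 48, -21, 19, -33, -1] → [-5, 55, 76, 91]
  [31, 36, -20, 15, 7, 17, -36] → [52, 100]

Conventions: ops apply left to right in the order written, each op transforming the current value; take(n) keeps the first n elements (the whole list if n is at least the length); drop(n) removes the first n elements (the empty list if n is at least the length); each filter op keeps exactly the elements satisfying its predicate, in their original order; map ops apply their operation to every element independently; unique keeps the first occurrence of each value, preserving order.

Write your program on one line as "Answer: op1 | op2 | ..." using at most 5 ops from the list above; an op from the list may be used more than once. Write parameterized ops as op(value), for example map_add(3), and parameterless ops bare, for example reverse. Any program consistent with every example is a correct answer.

map_mul(-3) | filter_gt(-4) | map_add(-8) | filter_gt(-9) | sort_asc

Check, running the answer program on each example:
  [-21, -40, -20, -47] -> [63, 120, 60, 141] -> [63, 120, 60, 141] -> [55, 112, 52, 133] -> [55, 112, 52, 133] -> [52, 55, 112, 133]
  [17, -44, 49] -> [-51, 132, -147] -> [132] -> [124] -> [124] -> [124]
  [38, -28, 1, 48, -21, 19, -33, -1] -> [-114, 84, -3, -144, 63, -57, 99, 3] -> [84, -3, 63, 99, 3] -> [76, -11, 55, 91, -5] -> [76, 55, 91, -5] -> [-5, 55, 76, 91]
  [31, 36, -20, 15, 7, 17, -36] -> [-93, -108, 60, -45, -21, -51, 108] -> [60, 108] -> [52, 100] -> [52, 100] -> [52, 100]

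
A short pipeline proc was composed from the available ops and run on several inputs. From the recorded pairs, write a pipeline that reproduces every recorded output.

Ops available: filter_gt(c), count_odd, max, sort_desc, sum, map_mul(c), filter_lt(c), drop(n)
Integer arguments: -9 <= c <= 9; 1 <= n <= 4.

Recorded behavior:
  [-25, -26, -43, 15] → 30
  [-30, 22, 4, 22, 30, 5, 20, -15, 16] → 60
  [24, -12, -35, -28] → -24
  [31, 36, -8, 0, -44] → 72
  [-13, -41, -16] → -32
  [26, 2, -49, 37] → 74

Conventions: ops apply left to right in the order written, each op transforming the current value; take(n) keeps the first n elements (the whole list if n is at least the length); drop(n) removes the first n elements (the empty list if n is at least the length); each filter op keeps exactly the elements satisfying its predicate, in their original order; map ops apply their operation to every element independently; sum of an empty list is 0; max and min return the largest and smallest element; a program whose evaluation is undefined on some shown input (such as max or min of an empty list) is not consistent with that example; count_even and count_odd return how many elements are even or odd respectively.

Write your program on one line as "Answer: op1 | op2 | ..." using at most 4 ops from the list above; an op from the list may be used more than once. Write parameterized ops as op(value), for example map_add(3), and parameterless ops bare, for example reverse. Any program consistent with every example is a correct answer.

drop(1) | map_mul(2) | sort_desc | max

Check, running the answer program on each example:
  [-25, -26, -43, 15] -> [-26, -43, 15] -> [-52, -86, 30] -> [30, -52, -86] -> 30
  [-30, 22, 4, 22, 30, 5, 20, -15, 16] -> [22, 4, 22, 30, 5, 20, -15, 16] -> [44, 8, 44, 60, 10, 40, -30, 32] -> [60, 44, 44, 40, 32, 10, 8, -30] -> 60
  [24, -12, -35, -28] -> [-12, -35, -28] -> [-24, -70, -56] -> [-24, -56, -70] -> -24
  [31, 36, -8, 0, -44] -> [36, -8, 0, -44] -> [72, -16, 0, -88] -> [72, 0, -16, -88] -> 72
  [-13, -41, -16] -> [-41, -16] -> [-82, -32] -> [-32, -82] -> -32
  [26, 2, -49, 37] -> [2, -49, 37] -> [4, -98, 74] -> [74, 4, -98] -> 74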